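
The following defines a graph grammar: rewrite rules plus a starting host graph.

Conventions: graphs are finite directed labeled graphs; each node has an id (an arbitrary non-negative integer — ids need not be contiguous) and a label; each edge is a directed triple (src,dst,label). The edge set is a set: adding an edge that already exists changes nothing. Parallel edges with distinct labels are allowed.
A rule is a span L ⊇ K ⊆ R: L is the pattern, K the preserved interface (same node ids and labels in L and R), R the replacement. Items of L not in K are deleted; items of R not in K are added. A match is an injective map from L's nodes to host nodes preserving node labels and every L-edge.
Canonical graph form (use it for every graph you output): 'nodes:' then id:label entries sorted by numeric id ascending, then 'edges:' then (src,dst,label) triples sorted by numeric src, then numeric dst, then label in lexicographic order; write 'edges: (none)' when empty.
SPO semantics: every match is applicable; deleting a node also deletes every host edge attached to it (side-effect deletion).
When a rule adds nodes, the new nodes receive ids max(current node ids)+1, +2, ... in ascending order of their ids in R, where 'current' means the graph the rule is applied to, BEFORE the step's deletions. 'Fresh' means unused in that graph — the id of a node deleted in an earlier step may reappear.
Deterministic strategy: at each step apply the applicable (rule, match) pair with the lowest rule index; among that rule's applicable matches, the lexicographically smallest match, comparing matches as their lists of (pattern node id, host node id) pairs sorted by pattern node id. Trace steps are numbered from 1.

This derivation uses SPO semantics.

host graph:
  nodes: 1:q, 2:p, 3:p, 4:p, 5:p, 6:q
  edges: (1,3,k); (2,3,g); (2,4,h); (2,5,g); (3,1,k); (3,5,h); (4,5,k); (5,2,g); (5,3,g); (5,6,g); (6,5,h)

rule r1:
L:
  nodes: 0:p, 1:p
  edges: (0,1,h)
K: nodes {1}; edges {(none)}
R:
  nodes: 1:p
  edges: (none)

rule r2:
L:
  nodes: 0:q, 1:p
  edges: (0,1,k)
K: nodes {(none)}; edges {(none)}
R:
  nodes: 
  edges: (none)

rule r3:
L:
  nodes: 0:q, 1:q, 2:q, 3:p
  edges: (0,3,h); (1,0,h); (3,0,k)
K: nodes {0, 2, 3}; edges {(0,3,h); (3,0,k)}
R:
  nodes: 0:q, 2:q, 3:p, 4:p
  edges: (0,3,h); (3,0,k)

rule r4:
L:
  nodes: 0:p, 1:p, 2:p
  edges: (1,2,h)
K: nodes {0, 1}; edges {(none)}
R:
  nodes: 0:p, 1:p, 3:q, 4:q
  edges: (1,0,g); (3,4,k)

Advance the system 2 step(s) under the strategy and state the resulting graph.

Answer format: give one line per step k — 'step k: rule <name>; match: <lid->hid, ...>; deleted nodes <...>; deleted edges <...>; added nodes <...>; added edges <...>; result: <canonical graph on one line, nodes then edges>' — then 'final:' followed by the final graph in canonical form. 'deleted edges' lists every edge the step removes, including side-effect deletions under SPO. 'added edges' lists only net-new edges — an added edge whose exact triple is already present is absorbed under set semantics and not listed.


step 1: rule r1; match: 0->2, 1->4; deleted nodes 2; deleted edges (2,3,g); (2,4,h); (2,5,g); (5,2,g); added nodes (none); added edges (none); result: nodes: 1:q, 3:p, 4:p, 5:p, 6:q edges: (1,3,k); (3,1,k); (3,5,h); (4,5,k); (5,3,g); (5,6,g); (6,5,h)
step 2: rule r1; match: 0->3, 1->5; deleted nodes 3; deleted edges (1,3,k); (3,1,k); (3,5,h); (5,3,g); added nodes (none); added edges (none); result: nodes: 1:q, 4:p, 5:p, 6:q edges: (4,5,k); (5,6,g); (6,5,h)
final:
nodes: 1:q, 4:p, 5:p, 6:q
edges: (4,5,k); (5,6,g); (6,5,h)


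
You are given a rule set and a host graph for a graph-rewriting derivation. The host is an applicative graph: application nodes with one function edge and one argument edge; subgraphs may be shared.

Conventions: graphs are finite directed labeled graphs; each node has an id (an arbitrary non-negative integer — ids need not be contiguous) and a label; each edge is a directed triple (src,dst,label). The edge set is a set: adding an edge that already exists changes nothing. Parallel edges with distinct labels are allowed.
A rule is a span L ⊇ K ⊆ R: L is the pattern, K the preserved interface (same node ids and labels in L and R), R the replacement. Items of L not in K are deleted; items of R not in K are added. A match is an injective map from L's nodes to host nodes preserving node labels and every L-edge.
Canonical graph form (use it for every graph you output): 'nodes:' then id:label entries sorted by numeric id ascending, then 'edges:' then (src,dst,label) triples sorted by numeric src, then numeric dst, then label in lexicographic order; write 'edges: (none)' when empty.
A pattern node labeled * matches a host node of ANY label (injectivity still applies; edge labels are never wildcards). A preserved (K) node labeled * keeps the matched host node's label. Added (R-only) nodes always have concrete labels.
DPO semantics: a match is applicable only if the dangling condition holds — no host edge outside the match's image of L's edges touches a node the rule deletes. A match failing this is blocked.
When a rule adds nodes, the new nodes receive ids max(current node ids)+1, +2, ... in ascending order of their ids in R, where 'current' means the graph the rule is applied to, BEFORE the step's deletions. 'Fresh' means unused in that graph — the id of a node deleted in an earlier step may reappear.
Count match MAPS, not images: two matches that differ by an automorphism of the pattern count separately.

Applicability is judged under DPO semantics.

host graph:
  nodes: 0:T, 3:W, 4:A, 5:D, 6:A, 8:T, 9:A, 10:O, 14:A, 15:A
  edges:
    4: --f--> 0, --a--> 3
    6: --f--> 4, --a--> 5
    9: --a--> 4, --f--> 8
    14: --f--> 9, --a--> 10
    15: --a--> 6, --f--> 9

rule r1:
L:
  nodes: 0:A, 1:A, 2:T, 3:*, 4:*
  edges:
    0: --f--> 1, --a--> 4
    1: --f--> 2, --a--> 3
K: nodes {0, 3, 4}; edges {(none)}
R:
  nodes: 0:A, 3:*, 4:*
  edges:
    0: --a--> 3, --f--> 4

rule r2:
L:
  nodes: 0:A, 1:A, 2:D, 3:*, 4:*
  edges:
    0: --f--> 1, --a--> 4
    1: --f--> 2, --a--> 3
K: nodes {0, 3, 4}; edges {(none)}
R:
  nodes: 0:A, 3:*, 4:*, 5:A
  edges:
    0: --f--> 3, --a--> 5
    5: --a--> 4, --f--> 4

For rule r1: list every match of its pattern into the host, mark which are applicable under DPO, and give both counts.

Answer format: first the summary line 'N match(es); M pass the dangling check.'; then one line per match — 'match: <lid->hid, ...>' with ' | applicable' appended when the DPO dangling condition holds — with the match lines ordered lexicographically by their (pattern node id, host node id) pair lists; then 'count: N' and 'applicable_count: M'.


3 match(es); 0 pass the dangling check.
match: 0->6, 1->4, 2->0, 3->3, 4->5
match: 0->14, 1->9, 2->8, 3->4, 4->10
match: 0->15, 1->9, 2->8, 3->4, 4->6
count: 3
applicable_count: 0


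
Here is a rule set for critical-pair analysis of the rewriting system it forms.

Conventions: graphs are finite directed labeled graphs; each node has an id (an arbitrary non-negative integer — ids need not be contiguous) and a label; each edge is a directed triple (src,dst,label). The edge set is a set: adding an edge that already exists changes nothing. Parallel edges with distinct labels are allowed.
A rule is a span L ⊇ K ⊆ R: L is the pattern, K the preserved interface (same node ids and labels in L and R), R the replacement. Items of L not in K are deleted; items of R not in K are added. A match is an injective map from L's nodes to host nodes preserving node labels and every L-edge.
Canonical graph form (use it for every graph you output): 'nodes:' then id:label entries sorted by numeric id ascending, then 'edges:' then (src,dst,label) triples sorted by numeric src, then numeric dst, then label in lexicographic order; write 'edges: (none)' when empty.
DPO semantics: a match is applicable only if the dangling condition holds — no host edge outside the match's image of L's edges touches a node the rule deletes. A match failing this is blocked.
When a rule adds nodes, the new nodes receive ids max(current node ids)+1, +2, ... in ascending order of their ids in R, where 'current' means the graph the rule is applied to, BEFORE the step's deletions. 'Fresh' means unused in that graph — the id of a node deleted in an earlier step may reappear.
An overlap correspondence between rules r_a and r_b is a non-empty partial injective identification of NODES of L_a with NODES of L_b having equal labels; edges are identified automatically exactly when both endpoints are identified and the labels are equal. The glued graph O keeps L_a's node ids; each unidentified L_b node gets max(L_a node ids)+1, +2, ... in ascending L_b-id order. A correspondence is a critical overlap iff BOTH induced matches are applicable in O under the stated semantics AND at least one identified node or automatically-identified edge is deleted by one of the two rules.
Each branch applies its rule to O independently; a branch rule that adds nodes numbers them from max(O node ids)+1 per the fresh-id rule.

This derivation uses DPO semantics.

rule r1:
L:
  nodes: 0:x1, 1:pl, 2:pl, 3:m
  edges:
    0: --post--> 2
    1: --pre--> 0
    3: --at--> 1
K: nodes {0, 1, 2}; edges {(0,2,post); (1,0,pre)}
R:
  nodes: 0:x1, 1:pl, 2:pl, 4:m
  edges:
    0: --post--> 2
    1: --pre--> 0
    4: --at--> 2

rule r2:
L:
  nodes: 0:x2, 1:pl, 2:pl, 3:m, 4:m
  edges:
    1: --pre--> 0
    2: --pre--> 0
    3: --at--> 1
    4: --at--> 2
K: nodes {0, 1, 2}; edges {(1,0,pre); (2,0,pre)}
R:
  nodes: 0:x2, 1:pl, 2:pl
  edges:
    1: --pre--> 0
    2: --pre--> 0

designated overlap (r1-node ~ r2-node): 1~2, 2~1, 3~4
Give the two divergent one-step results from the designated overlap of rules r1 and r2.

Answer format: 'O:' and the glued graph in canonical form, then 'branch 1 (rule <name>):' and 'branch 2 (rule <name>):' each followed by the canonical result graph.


O:
nodes: 0:x1, 1:pl, 2:pl, 3:m, 4:x2, 5:m
edges: (0,2,post); (1,0,pre); (1,4,pre); (2,4,pre); (3,1,at); (5,2,at)
branch 1 (rule r1):
nodes: 0:x1, 1:pl, 2:pl, 4:x2, 5:m, 6:m
edges: (0,2,post); (1,0,pre); (1,4,pre); (2,4,pre); (5,2,at); (6,2,at)
branch 2 (rule r2):
nodes: 0:x1, 1:pl, 2:pl, 4:x2
edges: (0,2,post); (1,0,pre); (1,4,pre); (2,4,pre)


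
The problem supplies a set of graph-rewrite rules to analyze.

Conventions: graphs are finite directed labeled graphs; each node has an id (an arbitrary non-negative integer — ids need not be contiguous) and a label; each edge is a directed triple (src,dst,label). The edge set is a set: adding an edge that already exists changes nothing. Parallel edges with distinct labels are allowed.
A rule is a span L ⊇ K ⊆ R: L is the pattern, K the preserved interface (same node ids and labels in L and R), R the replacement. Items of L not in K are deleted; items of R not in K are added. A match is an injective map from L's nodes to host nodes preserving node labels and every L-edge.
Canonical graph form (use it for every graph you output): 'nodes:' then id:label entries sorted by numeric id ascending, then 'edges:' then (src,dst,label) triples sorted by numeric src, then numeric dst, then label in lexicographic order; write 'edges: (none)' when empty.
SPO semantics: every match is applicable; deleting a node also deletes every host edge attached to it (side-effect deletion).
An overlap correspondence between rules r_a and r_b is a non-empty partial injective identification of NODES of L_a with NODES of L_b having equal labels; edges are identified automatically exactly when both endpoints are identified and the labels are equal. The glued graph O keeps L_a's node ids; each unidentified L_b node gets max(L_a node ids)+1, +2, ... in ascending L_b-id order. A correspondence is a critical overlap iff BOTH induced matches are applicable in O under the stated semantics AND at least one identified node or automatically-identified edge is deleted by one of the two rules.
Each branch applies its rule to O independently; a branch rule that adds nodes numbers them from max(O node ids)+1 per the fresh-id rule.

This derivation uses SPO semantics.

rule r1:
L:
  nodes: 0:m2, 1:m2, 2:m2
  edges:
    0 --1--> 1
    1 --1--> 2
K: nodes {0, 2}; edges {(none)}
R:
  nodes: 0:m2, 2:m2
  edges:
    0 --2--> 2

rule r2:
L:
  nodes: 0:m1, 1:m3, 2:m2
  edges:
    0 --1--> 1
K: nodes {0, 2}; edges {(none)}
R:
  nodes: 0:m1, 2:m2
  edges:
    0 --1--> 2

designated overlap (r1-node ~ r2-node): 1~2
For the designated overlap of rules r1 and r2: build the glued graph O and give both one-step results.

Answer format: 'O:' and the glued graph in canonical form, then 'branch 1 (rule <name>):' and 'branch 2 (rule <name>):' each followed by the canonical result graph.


O:
nodes: 0:m2, 1:m2, 2:m2, 3:m1, 4:m3
edges: (0,1,1); (1,2,1); (3,4,1)
branch 1 (rule r1):
nodes: 0:m2, 2:m2, 3:m1, 4:m3
edges: (0,2,2); (3,4,1)
branch 2 (rule r2):
nodes: 0:m2, 1:m2, 2:m2, 3:m1
edges: (0,1,1); (1,2,1); (3,1,1)


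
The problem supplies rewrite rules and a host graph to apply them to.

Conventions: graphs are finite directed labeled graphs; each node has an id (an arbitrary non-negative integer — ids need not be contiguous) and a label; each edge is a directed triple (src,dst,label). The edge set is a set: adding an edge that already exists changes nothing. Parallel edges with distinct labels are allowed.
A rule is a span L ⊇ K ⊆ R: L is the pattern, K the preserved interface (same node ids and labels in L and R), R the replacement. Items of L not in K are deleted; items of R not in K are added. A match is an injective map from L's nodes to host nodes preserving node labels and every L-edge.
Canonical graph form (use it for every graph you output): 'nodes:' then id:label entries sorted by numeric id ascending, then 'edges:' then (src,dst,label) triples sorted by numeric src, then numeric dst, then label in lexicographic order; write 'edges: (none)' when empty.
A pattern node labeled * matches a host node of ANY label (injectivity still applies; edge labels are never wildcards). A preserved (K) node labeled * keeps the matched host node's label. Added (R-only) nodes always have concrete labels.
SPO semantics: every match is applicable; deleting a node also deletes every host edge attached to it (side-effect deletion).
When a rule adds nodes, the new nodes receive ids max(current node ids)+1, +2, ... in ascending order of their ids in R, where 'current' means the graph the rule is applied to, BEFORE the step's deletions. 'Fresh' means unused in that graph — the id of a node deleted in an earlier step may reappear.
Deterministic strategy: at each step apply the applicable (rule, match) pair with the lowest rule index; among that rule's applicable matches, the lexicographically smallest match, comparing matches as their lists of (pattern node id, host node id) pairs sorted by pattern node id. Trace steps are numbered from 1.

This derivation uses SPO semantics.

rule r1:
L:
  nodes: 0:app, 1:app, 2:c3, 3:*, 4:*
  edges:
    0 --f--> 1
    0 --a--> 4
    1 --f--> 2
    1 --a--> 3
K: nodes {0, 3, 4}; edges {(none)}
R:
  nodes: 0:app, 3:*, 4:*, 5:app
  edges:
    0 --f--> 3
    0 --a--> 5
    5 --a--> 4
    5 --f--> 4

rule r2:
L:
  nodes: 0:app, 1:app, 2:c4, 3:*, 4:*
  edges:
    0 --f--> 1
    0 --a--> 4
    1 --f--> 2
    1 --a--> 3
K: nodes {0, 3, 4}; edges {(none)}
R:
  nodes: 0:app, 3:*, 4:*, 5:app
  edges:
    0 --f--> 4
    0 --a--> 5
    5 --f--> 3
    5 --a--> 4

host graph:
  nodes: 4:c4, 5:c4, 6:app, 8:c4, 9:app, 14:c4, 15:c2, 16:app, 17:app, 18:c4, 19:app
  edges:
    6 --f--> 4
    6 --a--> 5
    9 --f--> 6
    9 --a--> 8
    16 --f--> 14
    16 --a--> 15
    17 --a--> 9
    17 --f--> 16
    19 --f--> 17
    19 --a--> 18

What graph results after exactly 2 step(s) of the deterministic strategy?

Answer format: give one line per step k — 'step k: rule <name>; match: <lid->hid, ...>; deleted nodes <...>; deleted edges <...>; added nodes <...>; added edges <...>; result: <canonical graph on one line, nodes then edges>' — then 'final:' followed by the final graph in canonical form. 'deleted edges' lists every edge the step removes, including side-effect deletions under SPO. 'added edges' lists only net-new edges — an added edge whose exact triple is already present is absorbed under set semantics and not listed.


step 1: rule r2; match: 0->9, 1->6, 2->4, 3->5, 4->8; deleted nodes 4, 6; deleted edges (6,4,f); (6,5,a); (9,6,f); (9,8,a); added nodes 20; added edges (9,8,f); (9,20,a); (20,5,f); (20,8,a); result: nodes: 5:c4, 8:c4, 9:app, 14:c4, 15:c2, 16:app, 17:app, 18:c4, 19:app, 20:app edges: (9,8,f); (9,20,a); (16,14,f); (16,15,a); (17,9,a); (17,16,f); (19,17,f); (19,18,a); (20,5,f); (20,8,a)
step 2: rule r2; match: 0->17, 1->16, 2->14, 3->15, 4->9; deleted nodes 14, 16; deleted edges (16,14,f); (16,15,a); (17,9,a); (17,16,f); added nodes 21; added edges (17,9,f); (17,21,a); (21,9,a); (21,15,f); result: nodes: 5:c4, 8:c4, 9:app, 15:c2, 17:app, 18:c4, 19:app, 20:app, 21:app edges: (9,8,f); (9,20,a); (17,9,f); (17,21,a); (19,17,f); (19,18,a); (20,5,f); (20,8,a); (21,9,a); (21,15,f)
final:
nodes: 5:c4, 8:c4, 9:app, 15:c2, 17:app, 18:c4, 19:app, 20:app, 21:app
edges: (9,8,f); (9,20,a); (17,9,f); (17,21,a); (19,17,f); (19,18,a); (20,5,f); (20,8,a); (21,9,a); (21,15,f)


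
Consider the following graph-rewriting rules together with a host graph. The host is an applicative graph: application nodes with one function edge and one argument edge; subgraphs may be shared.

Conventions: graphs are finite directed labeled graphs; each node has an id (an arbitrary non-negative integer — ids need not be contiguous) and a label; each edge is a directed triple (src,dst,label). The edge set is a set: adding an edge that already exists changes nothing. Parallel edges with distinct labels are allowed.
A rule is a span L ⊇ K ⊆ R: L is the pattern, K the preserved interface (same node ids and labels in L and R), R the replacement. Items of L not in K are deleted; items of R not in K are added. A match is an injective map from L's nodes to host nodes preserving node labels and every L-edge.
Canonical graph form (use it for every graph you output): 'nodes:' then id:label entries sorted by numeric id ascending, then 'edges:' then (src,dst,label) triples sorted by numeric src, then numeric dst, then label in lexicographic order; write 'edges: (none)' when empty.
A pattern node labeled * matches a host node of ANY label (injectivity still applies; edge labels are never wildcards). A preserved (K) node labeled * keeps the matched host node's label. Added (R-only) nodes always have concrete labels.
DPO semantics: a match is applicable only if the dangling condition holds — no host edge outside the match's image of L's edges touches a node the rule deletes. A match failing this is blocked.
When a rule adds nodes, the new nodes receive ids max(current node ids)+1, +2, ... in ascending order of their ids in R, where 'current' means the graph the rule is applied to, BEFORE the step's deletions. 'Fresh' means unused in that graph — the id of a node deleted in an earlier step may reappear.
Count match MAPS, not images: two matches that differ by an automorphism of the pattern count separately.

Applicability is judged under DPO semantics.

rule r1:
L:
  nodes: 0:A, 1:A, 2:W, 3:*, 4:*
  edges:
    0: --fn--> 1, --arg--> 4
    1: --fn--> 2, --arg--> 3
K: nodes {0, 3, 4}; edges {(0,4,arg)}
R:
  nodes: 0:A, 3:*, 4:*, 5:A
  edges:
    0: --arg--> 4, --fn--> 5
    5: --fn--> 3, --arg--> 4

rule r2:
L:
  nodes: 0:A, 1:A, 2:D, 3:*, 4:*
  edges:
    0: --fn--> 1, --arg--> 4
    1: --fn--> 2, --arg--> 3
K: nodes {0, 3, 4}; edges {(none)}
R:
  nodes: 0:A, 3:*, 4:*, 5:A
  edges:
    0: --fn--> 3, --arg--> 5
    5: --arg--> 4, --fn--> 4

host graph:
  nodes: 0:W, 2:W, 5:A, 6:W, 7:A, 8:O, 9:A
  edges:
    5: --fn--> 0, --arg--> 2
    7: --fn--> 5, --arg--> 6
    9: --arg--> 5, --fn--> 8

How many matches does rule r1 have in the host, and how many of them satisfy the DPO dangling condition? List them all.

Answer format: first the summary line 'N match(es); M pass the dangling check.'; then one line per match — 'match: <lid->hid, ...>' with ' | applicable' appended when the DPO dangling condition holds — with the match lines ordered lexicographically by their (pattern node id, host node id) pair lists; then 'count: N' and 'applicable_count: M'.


1 match(es); 0 pass the dangling check.
match: 0->7, 1->5, 2->0, 3->2, 4->6
count: 1
applicable_count: 0


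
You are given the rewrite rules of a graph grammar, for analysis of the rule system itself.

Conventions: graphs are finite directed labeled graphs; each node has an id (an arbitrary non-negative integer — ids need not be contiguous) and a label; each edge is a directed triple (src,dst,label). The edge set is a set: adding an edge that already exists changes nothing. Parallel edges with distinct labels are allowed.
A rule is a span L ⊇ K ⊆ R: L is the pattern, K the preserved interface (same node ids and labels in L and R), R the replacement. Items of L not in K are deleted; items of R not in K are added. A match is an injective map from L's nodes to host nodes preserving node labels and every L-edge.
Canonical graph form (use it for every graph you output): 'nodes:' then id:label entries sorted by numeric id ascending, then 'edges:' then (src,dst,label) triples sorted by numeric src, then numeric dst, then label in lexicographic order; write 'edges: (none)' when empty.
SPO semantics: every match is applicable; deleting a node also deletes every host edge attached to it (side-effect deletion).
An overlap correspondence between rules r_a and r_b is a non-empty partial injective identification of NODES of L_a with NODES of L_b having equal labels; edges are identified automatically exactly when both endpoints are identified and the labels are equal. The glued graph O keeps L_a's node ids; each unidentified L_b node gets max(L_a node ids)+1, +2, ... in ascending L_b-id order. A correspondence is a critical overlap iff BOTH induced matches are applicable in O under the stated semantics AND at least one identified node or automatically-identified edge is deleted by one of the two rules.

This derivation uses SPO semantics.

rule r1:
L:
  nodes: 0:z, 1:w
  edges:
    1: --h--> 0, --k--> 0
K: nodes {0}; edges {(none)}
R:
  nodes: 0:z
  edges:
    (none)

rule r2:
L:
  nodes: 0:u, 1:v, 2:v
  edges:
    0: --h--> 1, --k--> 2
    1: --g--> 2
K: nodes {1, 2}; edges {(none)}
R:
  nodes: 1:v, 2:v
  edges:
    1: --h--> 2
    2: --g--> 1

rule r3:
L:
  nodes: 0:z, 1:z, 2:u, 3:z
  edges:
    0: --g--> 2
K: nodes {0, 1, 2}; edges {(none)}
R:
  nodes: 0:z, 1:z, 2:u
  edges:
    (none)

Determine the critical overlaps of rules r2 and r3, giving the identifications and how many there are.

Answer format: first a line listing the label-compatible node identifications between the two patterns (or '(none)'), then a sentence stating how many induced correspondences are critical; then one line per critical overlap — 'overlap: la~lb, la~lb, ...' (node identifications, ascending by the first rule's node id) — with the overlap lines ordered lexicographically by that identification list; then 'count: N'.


label-compatible node identifications between L(r2) and L(r3): 0~2
1 of the induced correspondences is a critical overlap of r2 and r3.
overlap: 0~2
count: 1


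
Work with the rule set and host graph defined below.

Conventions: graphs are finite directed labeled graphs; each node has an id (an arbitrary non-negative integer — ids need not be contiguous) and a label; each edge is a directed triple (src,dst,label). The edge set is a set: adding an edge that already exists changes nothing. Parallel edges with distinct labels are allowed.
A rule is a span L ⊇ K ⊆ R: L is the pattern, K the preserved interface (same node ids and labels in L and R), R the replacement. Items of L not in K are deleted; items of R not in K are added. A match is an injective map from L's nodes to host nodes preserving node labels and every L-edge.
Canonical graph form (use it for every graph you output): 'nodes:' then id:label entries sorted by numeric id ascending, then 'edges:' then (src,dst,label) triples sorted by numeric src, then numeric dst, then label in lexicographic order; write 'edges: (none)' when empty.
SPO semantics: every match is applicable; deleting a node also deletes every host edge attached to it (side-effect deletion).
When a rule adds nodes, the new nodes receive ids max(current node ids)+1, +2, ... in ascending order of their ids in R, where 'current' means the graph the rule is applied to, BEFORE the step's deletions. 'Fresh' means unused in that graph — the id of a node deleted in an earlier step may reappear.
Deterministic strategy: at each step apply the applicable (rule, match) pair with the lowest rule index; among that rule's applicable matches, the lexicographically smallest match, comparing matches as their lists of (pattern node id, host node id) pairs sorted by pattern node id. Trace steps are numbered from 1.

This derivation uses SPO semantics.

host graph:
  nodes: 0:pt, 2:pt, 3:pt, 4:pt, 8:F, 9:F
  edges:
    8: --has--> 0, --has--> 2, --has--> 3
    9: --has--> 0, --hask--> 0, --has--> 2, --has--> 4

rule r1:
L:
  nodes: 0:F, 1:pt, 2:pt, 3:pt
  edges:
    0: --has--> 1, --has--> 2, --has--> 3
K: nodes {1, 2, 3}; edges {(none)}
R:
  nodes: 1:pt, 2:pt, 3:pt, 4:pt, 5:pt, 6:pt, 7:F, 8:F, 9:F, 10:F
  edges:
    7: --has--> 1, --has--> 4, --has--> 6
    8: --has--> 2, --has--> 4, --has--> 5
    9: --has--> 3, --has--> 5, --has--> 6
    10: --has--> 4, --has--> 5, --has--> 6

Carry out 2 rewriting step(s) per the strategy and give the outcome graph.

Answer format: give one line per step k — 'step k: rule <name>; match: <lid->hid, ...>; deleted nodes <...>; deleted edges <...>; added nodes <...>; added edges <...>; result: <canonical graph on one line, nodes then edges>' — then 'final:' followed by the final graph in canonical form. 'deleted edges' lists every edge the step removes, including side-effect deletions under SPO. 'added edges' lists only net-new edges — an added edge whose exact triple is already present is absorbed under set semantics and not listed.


step 1: rule r1; match: 0->8, 1->0, 2->2, 3->3; deleted nodes 8; deleted edges (8,0,has); (8,2,has); (8,3,has); added nodes 10, 11, 12, 13, 14, 15, 16; added edges (13,0,has); (13,10,has); (13,12,has); (14,2,has); (14,10,has); (14,11,has); (15,3,has); (15,11,has); (15,12,has); (16,10,has); (16,11,has); (16,12,has); result: nodes: 0:pt, 2:pt, 3:pt, 4:pt, 9:F, 10:pt, 11:pt, 12:pt, 13:F, 14:F, 15:F, 16:F edges: (9,0,has); (9,0,hask); (9,2,has); (9,4,has); (13,0,has); (13,10,has); (13,12,has); (14,2,has); (14,10,has); (14,11,has); (15,3,has); (15,11,has); (15,12,has); (16,10,has); (16,11,has); (16,12,has)
step 2: rule r1; match: 0->9, 1->0, 2->2, 3->4; deleted nodes 9; deleted edges (9,0,has); (9,0,hask); (9,2,has); (9,4,has); added nodes 17, 18, 19, 20, 21, 22, 23; added edges (20,0,has); (20,17,has); (20,19,has); (21,2,has); (21,17,has); (21,18,has); (22,4,has); (22,18,has); (22,19,has); (23,17,has); (23,18,has); (23,19,has); result: nodes: 0:pt, 2:pt, 3:pt, 4:pt, 10:pt, 11:pt, 12:pt, 13:F, 14:F, 15:F, 16:F, 17:pt, 18:pt, 19:pt, 20:F, 21:F, 22:F, 23:F edges: (13,0,has); (13,10,has); (13,12,has); (14,2,has); (14,10,has); (14,11,has); (15,3,has); (15,11,has); (15,12,has); (16,10,has); (16,11,has); (16,12,has); (20,0,has); (20,17,has); (20,19,has); (21,2,has); (21,17,has); (21,18,has); (22,4,has); (22,18,has); (22,19,has); (23,17,has); (23,18,has); (23,19,has)
final:
nodes: 0:pt, 2:pt, 3:pt, 4:pt, 10:pt, 11:pt, 12:pt, 13:F, 14:F, 15:F, 16:F, 17:pt, 18:pt, 19:pt, 20:F, 21:F, 22:F, 23:F
edges: (13,0,has); (13,10,has); (13,12,has); (14,2,has); (14,10,has); (14,11,has); (15,3,has); (15,11,has); (15,12,has); (16,10,has); (16,11,has); (16,12,has); (20,0,has); (20,17,has); (20,19,has); (21,2,has); (21,17,has); (21,18,has); (22,4,has); (22,18,has); (22,19,has); (23,17,has); (23,18,has); (23,19,has)


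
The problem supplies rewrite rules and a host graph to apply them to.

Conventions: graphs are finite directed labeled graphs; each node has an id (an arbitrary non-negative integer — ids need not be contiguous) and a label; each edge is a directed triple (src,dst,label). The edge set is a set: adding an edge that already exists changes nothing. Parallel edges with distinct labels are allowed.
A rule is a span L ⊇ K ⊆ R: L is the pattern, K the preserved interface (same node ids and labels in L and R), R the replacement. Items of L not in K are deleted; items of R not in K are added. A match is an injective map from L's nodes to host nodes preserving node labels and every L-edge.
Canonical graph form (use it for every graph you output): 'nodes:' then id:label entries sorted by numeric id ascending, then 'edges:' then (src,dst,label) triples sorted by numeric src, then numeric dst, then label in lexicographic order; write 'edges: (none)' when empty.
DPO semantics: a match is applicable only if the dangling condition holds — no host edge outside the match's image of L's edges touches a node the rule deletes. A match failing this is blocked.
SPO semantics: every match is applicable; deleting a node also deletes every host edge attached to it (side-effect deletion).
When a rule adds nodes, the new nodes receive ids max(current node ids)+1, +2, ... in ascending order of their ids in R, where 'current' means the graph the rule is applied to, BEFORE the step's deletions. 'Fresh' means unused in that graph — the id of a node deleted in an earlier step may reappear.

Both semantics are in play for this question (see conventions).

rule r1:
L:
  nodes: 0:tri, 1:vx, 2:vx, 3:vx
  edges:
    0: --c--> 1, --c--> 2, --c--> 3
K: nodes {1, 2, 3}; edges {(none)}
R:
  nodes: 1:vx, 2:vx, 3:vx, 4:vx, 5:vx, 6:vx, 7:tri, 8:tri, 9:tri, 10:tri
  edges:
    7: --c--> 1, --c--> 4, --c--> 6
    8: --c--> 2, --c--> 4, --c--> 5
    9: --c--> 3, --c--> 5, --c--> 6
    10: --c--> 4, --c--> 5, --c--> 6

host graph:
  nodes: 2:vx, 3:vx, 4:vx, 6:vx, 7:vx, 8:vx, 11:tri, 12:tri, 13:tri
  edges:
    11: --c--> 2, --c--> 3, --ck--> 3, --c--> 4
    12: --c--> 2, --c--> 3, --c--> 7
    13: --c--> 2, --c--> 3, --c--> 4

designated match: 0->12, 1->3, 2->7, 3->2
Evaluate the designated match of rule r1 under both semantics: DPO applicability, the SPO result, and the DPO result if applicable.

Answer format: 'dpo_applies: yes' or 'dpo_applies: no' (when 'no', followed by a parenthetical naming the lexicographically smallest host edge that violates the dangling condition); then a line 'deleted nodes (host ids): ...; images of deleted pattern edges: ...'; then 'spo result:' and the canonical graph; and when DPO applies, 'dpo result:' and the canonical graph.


dpo_applies: yes
deleted nodes (host ids): 12; images of deleted pattern edges: (12,2,c); (12,3,c); (12,7,c)
spo result:
nodes: 2:vx, 3:vx, 4:vx, 6:vx, 7:vx, 8:vx, 11:tri, 13:tri, 14:vx, 15:vx, 16:vx, 17:tri, 18:tri, 19:tri, 20:tri
edges: (11,2,c); (11,3,c); (11,3,ck); (11,4,c); (13,2,c); (13,3,c); (13,4,c); (17,3,c); (17,14,c); (17,16,c); (18,7,c); (18,14,c); (18,15,c); (19,2,c); (19,15,c); (19,16,c); (20,14,c); (20,15,c); (20,16,c)
dpo result:
nodes: 2:vx, 3:vx, 4:vx, 6:vx, 7:vx, 8:vx, 11:tri, 13:tri, 14:vx, 15:vx, 16:vx, 17:tri, 18:tri, 19:tri, 20:tri
edges: (11,2,c); (11,3,c); (11,3,ck); (11,4,c); (13,2,c); (13,3,c); (13,4,c); (17,3,c); (17,14,c); (17,16,c); (18,7,c); (18,14,c); (18,15,c); (19,2,c); (19,15,c); (19,16,c); (20,14,c); (20,15,c); (20,16,c)


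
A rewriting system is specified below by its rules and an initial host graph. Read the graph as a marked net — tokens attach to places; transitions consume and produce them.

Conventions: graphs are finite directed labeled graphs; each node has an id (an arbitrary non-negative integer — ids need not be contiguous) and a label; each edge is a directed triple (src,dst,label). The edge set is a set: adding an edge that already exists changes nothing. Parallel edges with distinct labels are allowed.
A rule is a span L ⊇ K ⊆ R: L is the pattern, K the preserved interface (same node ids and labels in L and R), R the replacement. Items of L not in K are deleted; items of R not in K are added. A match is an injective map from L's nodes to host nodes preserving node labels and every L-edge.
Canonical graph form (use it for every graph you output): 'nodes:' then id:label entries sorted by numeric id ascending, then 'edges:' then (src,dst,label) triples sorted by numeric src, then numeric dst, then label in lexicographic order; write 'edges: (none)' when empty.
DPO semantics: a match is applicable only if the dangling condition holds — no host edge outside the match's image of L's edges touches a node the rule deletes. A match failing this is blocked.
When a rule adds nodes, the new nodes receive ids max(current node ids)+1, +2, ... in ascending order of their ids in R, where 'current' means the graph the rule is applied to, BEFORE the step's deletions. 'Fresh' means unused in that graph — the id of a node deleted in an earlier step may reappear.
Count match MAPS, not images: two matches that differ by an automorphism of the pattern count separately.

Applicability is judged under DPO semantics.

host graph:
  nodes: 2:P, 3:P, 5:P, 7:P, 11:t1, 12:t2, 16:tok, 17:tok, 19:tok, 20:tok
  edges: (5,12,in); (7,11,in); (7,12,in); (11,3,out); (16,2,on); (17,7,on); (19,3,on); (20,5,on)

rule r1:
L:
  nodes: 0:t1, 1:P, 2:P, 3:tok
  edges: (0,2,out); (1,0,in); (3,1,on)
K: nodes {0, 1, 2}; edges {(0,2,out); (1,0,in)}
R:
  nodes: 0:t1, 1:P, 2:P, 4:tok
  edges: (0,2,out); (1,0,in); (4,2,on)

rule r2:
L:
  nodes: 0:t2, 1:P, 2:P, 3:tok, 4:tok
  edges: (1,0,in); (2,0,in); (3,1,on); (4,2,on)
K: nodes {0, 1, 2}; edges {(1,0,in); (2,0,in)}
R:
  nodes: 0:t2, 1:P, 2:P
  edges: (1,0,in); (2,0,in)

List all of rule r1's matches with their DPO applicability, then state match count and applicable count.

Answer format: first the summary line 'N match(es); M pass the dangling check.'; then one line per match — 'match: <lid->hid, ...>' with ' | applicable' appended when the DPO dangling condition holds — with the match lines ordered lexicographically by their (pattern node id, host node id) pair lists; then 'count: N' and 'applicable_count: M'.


1 match(es); 1 pass the dangling check.
match: 0->11, 1->7, 2->3, 3->17 | applicable
count: 1
applicable_count: 1


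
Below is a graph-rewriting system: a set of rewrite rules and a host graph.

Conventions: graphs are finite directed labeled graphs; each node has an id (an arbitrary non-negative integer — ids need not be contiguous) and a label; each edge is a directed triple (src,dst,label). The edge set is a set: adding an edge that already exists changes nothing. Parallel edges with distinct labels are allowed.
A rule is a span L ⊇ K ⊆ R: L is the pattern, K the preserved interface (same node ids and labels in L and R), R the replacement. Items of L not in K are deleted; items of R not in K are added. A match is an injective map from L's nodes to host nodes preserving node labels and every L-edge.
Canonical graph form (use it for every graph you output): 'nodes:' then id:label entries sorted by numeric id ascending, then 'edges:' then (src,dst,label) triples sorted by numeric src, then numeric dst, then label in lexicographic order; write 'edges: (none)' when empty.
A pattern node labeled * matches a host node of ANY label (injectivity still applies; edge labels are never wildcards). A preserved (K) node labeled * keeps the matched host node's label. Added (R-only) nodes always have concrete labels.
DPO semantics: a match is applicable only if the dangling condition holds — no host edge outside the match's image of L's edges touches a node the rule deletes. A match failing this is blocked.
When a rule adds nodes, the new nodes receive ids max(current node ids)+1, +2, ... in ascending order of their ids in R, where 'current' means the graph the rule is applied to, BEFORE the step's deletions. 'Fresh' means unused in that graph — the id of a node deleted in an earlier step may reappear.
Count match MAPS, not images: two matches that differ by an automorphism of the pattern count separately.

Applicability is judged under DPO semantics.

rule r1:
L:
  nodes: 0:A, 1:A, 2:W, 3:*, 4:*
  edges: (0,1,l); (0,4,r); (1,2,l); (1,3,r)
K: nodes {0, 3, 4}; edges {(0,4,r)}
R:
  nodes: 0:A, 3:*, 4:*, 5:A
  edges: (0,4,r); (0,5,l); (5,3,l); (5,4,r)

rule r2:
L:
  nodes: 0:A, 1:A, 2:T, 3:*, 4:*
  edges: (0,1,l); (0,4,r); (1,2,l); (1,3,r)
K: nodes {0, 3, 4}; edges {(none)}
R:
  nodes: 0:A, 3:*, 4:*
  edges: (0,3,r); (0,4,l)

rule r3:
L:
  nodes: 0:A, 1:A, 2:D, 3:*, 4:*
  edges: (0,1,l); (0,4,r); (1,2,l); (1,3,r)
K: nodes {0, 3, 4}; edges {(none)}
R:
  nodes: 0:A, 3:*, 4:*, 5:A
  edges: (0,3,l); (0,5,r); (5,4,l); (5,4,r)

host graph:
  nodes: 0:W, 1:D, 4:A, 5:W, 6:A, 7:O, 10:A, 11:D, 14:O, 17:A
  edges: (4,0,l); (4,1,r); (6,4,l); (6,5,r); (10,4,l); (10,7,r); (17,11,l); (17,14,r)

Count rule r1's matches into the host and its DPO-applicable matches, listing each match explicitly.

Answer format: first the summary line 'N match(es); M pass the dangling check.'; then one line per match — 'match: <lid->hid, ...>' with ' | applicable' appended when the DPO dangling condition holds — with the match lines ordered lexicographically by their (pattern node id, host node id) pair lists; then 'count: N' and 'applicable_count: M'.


2 match(es); 0 pass the dangling check.
match: 0->6, 1->4, 2->0, 3->1, 4->5
match: 0->10, 1->4, 2->0, 3->1, 4->7
count: 2
applicable_count: 0


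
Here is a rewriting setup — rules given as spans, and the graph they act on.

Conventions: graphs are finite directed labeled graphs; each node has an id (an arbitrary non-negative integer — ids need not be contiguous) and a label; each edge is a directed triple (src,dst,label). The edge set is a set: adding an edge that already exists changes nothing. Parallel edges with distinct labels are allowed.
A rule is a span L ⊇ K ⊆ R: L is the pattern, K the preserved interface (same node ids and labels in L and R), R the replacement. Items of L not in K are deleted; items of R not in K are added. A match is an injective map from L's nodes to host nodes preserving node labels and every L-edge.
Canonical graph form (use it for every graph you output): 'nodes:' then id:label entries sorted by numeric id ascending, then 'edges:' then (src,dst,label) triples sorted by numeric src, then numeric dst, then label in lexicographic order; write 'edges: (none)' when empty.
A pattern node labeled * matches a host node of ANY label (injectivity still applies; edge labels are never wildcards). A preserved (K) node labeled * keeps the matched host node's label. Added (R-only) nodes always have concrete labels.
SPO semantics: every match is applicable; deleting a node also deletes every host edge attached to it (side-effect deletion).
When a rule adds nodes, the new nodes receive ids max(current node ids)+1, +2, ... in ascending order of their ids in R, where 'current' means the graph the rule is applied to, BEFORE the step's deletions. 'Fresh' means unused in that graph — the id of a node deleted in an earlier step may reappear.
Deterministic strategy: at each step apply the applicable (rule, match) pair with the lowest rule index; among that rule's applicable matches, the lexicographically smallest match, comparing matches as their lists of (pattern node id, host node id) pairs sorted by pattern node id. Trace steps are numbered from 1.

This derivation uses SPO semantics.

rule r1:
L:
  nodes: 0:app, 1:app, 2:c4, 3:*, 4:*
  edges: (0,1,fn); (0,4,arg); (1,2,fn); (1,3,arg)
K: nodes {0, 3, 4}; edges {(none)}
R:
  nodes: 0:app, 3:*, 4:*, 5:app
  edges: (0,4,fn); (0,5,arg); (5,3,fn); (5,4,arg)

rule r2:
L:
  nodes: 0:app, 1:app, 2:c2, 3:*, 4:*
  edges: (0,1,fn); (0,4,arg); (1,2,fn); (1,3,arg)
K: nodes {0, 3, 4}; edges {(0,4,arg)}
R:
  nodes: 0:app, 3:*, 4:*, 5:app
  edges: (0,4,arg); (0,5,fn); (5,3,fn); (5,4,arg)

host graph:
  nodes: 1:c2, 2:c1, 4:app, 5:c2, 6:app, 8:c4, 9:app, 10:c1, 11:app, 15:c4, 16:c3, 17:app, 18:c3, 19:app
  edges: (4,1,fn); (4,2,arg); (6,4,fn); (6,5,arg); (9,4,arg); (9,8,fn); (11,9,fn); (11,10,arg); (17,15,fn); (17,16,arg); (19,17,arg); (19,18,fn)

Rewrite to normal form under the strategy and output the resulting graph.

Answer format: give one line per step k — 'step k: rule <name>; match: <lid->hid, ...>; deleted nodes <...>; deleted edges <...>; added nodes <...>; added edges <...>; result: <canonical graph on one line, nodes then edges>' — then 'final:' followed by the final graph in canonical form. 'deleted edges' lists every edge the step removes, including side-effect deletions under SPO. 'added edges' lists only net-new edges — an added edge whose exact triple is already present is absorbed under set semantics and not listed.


step 1: rule r1; match: 0->11, 1->9, 2->8, 3->4, 4->10; deleted nodes 8, 9; deleted edges (9,4,arg); (9,8,fn); (11,9,fn); (11,10,arg); added nodes 20; added edges (11,10,fn); (11,20,arg); (20,4,fn); (20,10,arg); result: nodes: 1:c2, 2:c1, 4:app, 5:c2, 6:app, 10:c1, 11:app, 15:c4, 16:c3, 17:app, 18:c3, 19:app, 20:app edges: (4,1,fn); (4,2,arg); (6,4,fn); (6,5,arg); (11,10,fn); (11,20,arg); (17,15,fn); (17,16,arg); (19,17,arg); (19,18,fn); (20,4,fn); (20,10,arg)
step 2: rule r2; match: 0->6, 1->4, 2->1, 3->2, 4->5; deleted nodes 1, 4; deleted edges (4,1,fn); (4,2,arg); (6,4,fn); (20,4,fn); added nodes 21; added edges (6,21,fn); (21,2,fn); (21,5,arg); result: nodes: 2:c1, 5:c2, 6:app, 10:c1, 11:app, 15:c4, 16:c3, 17:app, 18:c3, 19:app, 20:app, 21:app edges: (6,5,arg); (6,21,fn); (11,10,fn); (11,20,arg); (17,15,fn); (17,16,arg); (19,17,arg); (19,18,fn); (20,10,arg); (21,2,fn); (21,5,arg)
final:
nodes: 2:c1, 5:c2, 6:app, 10:c1, 11:app, 15:c4, 16:c3, 17:app, 18:c3, 19:app, 20:app, 21:app
edges: (6,5,arg); (6,21,fn); (11,10,fn); (11,20,arg); (17,15,fn); (17,16,arg); (19,17,arg); (19,18,fn); (20,10,arg); (21,2,fn); (21,5,arg)
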